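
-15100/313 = -48 - 76/313 ≈ -48.24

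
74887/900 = 83 + 187/900 ≈ 83.21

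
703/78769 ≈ 0.00892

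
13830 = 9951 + 3879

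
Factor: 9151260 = 2^2 * 3^1 * 5^1 * 43^1 * 3547^1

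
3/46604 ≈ 0.0000644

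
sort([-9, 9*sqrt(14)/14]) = [-9, 9*sqrt(14)/14]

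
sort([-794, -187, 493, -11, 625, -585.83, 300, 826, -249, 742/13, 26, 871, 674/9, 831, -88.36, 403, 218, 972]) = [-794, -585.83, -249, -187, -88.36, -11, 26, 742/13, 674/9, 218, 300, 403, 493, 625, 826, 831, 871, 972]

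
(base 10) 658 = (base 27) oa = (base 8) 1222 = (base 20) 1ci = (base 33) jv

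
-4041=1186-5227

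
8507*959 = 8158213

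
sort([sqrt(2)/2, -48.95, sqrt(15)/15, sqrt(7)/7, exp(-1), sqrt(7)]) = [-48.95, sqrt(15)/15, exp(-1), sqrt(7)/7, sqrt(2)/2, sqrt(7)]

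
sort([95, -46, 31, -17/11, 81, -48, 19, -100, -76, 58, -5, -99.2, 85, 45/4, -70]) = [-100, -99.2, -76, -70, -48, -46, -5, -17/11, 45/4, 19, 31, 58, 81, 85, 95]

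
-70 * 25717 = -1800190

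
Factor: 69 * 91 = 3^1 * 7^1 * 13^1 * 23^1 = 6279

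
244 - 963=-719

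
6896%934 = 358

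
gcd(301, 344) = 43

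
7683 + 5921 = 13604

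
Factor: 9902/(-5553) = -1*2^1*3^(-2)*617^(-1)*4951^1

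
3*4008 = 12024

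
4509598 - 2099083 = 2410515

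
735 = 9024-8289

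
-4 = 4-8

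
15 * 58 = 870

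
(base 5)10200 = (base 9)830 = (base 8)1243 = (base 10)675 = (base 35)ja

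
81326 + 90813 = 172139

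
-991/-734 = 1 + 257/734 ≈ 1.35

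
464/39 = 11 + 35/39 ≈ 11.90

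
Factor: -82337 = -1*137^1*601^1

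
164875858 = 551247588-386371730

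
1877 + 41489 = 43366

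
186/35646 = 31/5941 ≈ 0.00522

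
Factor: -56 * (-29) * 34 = 2^4 * 7^1 * 17^1 * 29^1 = 55216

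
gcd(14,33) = 1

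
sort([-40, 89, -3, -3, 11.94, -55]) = [-55, -40, -3, -3, 11.94, 89]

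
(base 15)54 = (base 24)37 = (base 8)117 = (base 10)79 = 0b1001111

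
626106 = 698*897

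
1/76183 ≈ 0.0000131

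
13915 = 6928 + 6987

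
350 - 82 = 268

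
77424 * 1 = 77424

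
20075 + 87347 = 107422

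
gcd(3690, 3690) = 3690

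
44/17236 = 11/4309 ≈ 0.00255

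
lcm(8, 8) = 8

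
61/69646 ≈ 0.000876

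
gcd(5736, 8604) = 2868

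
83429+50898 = 134327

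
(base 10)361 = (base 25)eb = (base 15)191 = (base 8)551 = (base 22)g9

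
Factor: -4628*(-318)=2^3*3^1*13^1*53^1*89^1=1471704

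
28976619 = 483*59993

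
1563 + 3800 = 5363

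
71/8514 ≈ 0.00834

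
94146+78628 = 172774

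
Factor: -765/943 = -1 * 3^2 * 5^1 * 17^1 * 23^(-1) * 41^(-1)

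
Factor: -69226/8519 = -1 * 2^1 * 7^(-1) * 1217^(-1) * 34613^1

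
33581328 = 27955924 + 5625404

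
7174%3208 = 758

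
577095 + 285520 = 862615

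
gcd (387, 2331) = 9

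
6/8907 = 2/2969 ≈ 0.000674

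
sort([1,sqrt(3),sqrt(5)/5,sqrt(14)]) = [sqrt(5)/5,1,sqrt(3),sqrt(14)]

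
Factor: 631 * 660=2^2 * 3^1 * 5^1 * 11^1 * 631^1=416460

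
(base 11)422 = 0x1fc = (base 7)1324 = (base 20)158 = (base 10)508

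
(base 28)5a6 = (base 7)15156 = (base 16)106e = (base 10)4206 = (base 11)3184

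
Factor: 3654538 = 2^1*1827269^1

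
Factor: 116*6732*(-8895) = -1*2^4*3^3*5^1*11^1*17^1*29^1*593^1 = -6946212240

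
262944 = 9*29216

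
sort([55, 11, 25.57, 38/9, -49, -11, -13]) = [-49, -13, -11, 38/9, 11, 25.57, 55]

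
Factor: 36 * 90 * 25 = 2^3 * 3^4 * 5^3 = 81000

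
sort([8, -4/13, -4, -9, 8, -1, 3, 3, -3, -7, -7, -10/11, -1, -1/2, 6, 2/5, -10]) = [-10, -9, -7, -7, -4, -3, -1, -1, -10/11, -1/2, -4/13, 2/5, 3, 3, 6, 8, 8]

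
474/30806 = 237/15403 ≈ 0.0154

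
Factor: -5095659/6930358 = -1 * 2^(-1) * 3^1 * 1698553^1 * 3465179^(-1)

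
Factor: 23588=2^2 * 5897^1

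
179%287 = 179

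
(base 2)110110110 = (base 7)1164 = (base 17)18d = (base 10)438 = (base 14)234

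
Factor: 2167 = 11^1*197^1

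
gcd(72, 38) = 2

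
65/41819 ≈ 0.00155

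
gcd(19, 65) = 1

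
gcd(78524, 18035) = 1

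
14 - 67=-53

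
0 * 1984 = 0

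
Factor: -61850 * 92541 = -1 * 2^1 * 3^1 * 5^2 * 109^1 * 283^1 * 1237^1 = -5723660850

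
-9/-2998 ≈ 0.00300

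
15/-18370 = -3/3674 ≈ -0.000817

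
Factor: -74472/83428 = -1 * 2^1 * 3^1 * 29^1 * 107^1 * 20857^ (-1) = -18618/20857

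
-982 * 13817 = -13568294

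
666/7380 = 37/410 ≈ 0.0902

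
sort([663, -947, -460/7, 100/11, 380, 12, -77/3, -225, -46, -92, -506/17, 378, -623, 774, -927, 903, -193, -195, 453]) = [-947, -927, -623, -225, -195, -193, -92, -460/7, -46, -506/17, -77/3, 100/11, 12, 378, 380, 453, 663, 774, 903]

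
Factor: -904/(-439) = 2^3*113^1*439^(-1)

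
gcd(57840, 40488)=5784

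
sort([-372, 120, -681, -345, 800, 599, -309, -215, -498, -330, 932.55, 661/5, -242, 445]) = [-681, -498, -372, -345, -330, -309, -242, -215, 120, 661/5, 445, 599, 800, 932.55]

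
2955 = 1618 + 1337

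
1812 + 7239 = 9051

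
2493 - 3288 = -795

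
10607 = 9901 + 706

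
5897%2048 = 1801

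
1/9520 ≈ 0.000105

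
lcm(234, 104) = 936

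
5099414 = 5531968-432554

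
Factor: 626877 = 3^2 * 69653^1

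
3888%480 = 48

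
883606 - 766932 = 116674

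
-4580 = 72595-77175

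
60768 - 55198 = 5570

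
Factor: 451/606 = 2^(-1) * 3^(-1) * 11^1 * 41^1 * 101^(-1) 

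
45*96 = 4320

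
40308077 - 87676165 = -47368088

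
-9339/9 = -3113/3 ≈ -1037.67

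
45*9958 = 448110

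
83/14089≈0.00589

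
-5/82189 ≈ -0.0000608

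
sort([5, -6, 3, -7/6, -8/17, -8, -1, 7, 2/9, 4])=[-8, -6, -7/6, -1, -8/17, 2/9, 3, 4, 5, 7]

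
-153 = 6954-7107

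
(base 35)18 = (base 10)43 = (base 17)29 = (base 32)1b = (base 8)53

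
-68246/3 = -22748 - 2/3≈-22748.67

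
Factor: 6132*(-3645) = -1*2^2*3^7*5^1*7^1*73^1 = -22351140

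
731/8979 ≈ 0.0814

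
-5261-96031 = -101292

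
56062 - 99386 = -43324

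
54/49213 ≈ 0.00110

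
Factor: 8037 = 3^2*19^1*47^1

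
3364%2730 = 634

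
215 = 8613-8398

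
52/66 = 26/33 ≈ 0.788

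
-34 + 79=45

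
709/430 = 1 + 279/430 ≈ 1.65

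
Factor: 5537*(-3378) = -1*2^1*3^1*7^2*113^1*563^1 = -18703986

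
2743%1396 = 1347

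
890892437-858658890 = 32233547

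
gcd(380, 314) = 2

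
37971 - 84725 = -46754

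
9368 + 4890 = 14258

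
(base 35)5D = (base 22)8C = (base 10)188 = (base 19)9H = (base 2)10111100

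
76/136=19/34≈0.559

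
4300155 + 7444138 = 11744293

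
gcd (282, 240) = 6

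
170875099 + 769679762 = 940554861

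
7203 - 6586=617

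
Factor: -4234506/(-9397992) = 2^(-2) * 59^(-1) * 6637^(-1) * 705751^1 = 705751/1566332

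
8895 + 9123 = 18018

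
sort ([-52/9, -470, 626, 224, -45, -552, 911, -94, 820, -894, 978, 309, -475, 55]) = [-894, -552, -475, -470, -94, -45, -52/9, 55, 224, 309, 626, 820, 911, 978]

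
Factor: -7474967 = -1*7474967^1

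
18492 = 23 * 804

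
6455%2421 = 1613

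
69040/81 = 852 + 28/81 ≈ 852.35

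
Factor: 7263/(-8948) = -1*2^(-2)*3^3*269^1*2237^(-1)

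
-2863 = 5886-8749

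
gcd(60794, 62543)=1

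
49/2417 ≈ 0.0203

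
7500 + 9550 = 17050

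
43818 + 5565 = 49383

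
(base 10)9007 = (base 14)33d5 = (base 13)413b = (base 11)6849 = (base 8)21457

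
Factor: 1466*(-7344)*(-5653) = 2^5*3^3*17^1*733^1*5653^1 = 60861916512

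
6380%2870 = 640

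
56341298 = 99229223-42887925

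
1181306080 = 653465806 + 527840274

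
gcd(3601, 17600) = 1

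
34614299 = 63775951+-29161652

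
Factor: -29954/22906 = -1*13^(-1)*17^1 = -17/13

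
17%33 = 17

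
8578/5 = 1715 + 3/5 = 1715.60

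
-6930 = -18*385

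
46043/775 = 59 + 318/775 ≈ 59.41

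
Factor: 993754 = 2^1*496877^1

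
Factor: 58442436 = 2^2 * 3^2 * 13^1 * 151^1 * 827^1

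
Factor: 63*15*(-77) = -1*3^3*5^1*7^2*11^1 = -72765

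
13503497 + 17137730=30641227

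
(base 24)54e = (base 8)5656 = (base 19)857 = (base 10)2990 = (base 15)d45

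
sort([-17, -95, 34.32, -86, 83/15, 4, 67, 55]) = [-95, -86, -17, 4, 83/15, 34.32, 55, 67]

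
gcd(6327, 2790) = 9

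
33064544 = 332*99592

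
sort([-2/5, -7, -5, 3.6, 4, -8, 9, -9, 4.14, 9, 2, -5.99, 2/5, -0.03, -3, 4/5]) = [-9, -8, -7, -5.99, -5, -3, -2/5, -0.03, 2/5, 4/5, 2, 3.6, 4, 4.14, 9, 9]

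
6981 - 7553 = -572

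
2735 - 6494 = -3759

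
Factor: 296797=296797^1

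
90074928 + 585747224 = 675822152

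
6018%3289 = 2729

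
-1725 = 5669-7394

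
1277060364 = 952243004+324817360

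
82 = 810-728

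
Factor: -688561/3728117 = -1 * 17^(-1) * 219301^(-1) * 688561^1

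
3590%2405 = 1185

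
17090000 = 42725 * 400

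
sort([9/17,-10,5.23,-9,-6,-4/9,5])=[-10,-9,-6,-4/9,9/17,5,5.23]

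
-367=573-940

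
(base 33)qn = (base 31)sd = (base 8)1561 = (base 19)287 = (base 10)881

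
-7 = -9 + 2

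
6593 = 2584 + 4009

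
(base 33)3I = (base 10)117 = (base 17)6F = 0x75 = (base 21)5C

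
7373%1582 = 1045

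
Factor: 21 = 3^1 * 7^1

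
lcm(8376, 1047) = 8376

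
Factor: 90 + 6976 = 2^1*3533^1 = 7066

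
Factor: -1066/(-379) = 2^1 * 13^1 * 41^1 * 379^(-1)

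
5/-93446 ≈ -0.0000535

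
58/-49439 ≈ -0.00117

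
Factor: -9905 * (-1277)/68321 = 5^1 * 7^1 * 11^(-1) * 283^1 * 1277^1 * 6211^(-1) = 12648685/68321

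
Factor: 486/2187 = 2^1 * 3^(-2) = 2/9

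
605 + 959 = 1564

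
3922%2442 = 1480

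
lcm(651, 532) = 49476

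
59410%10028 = 9270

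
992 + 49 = 1041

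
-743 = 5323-6066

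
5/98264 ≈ 0.0000509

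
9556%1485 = 646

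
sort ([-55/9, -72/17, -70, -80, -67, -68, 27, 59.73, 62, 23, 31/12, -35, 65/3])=[-80, -70, -68, -67, -35, -55/9, -72/17, 31/12, 65/3, 23, 27, 59.73, 62]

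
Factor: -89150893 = -1*13^1*347^1*19763^1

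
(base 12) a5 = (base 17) 76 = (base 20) 65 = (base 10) 125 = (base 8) 175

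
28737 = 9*3193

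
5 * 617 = 3085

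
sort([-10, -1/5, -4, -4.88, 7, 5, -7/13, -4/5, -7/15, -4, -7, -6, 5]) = [-10, -7, -6, -4.88, -4, -4, -4/5, -7/13, -7/15, -1/5, 5, 5, 7]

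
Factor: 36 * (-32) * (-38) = 2^8 * 3^2 * 19^1 = 43776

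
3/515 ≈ 0.00583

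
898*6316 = 5671768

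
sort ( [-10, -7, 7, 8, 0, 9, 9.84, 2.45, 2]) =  [-10, -7, 0, 2, 2.45, 7, 8, 9, 9.84]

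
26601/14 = 1900 + 1/14 ≈ 1900.07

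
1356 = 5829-4473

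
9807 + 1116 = 10923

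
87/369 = 29/123 ≈ 0.236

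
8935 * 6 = 53610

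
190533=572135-381602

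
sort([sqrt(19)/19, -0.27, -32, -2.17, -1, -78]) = [-78, -32, -2.17, -1, -0.27, sqrt(19)/19]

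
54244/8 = 13561/2 = 6780.50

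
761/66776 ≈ 0.0114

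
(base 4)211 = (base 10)37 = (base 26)1b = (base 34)13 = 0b100101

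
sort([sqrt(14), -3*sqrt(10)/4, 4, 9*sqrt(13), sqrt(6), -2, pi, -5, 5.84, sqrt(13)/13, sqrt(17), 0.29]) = [-5, -3*sqrt(10)/4, -2, sqrt(13)/13, 0.29, sqrt(6), pi, sqrt(14), 4, sqrt(17), 5.84, 9*sqrt(13)]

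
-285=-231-54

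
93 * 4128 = 383904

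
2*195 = 390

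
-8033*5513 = -44285929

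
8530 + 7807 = 16337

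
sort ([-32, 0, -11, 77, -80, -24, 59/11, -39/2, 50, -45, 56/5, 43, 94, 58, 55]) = [-80, -45, -32, -24, -39/2, -11, 0, 59/11, 56/5, 43, 50, 55, 58, 77, 94]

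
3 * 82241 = 246723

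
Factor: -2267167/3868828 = -1*2^(-2)*7^1*163^1*463^(-1)*1987^1*2089^(-1)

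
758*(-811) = -614738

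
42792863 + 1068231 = 43861094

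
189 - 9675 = -9486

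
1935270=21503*90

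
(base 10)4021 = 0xfb5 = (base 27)5dp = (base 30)4e1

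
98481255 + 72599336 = 171080591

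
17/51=1/3 ≈ 0.333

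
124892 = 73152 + 51740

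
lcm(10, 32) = 160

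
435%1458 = 435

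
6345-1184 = 5161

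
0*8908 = 0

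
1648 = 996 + 652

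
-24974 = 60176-85150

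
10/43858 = 5/21929 ≈ 0.000228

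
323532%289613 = 33919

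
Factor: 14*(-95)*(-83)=2^1*5^1*7^1*19^1*83^1=110390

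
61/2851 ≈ 0.0214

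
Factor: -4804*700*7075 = -1*2^4*5^4*7^1*283^1*1201^1 = -23791810000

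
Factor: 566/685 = 2^1 * 5^ (-1) * 137^ (-1) * 283^1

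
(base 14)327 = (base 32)jf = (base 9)762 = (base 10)623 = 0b1001101111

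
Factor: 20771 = 20771^1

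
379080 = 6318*60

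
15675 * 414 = 6489450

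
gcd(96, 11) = 1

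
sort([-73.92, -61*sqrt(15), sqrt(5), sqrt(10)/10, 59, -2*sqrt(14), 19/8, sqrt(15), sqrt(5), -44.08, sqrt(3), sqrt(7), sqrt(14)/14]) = [-61*sqrt(15), -73.92, -44.08, -2*sqrt(14), sqrt(14)/14, sqrt(10)/10, sqrt(3), sqrt(5), sqrt(5), 19/8, sqrt(7), sqrt(15), 59]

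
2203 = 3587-1384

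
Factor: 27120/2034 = 2^3 * 3^(-1) * 5^1 = 40/3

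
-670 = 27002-27672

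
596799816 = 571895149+24904667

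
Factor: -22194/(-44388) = 2^(-1) = 1/2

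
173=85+88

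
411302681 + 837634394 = 1248937075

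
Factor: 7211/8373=3^(-1) * 2791^(-1) * 7211^1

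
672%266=140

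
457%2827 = 457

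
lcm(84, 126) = 252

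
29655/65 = 5931/13 ≈ 456.23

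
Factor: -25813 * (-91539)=3^2 * 7^1 * 83^1 * 311^1 * 1453^1=2362896207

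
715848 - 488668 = 227180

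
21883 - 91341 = -69458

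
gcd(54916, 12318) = 2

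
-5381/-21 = 256+5/21≈256.24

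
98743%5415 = 1273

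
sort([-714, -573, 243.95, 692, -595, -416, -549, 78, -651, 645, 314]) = [-714, -651, -595, -573, -549, -416, 78, 243.95, 314, 645, 692]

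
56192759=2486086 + 53706673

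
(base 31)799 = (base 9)10554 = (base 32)6r7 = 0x1b67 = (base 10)7015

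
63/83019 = 21/27673 ≈ 0.000759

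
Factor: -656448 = -1*2^6*3^1*13^1*263^1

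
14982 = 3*4994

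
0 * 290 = 0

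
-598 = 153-751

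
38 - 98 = -60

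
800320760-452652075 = 347668685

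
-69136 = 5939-75075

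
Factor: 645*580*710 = 2^3*3^1*5^3*29^1*43^1*71^1 = 265611000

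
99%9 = 0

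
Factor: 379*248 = 2^3*31^1*379^1 = 93992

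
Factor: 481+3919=2^4*5^2*11^1=4400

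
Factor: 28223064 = 2^3*3^2*391987^1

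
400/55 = 80/11 ≈ 7.27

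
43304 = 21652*2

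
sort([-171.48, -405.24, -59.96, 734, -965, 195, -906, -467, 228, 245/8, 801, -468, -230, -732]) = [-965, -906, -732, -468, -467, -405.24, -230, -171.48, -59.96, 245/8, 195, 228, 734, 801]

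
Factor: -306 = -1*2^1*3^2*17^1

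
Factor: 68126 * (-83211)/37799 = -1 * 2^1 * 3^1 * 23^1 * 1481^1 * 27737^1 * 37799^(-1) = -5668832586/37799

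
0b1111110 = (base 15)86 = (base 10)126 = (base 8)176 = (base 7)240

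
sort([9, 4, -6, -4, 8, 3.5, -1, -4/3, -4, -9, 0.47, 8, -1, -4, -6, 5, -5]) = [-9, -6, -6, -5, -4, -4, -4, -4/3, -1, -1, 0.47, 3.5, 4, 5, 8, 8, 9]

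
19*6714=127566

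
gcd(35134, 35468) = 2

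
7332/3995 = 1 + 71/85 ≈ 1.84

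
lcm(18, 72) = 72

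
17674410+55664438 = 73338848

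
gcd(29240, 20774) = 34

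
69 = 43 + 26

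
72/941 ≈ 0.0765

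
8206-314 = 7892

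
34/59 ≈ 0.576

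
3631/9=403 + 4/9 ≈ 403.44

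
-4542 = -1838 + -2704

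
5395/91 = 59+2/7 ≈ 59.29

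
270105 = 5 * 54021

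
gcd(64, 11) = 1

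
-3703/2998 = -1 - 705/2998 ≈ -1.24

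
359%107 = 38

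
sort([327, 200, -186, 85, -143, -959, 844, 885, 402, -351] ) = [-959, -351, -186, -143, 85, 200, 327, 402, 844, 885] 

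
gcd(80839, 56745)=1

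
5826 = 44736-38910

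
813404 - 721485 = 91919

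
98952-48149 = 50803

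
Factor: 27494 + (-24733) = 11^1*251^1 = 2761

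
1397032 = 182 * 7676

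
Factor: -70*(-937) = 2^1*5^1*7^1*937^1 = 65590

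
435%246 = 189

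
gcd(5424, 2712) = 2712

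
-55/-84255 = 11/16851≈0.000653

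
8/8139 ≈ 0.000983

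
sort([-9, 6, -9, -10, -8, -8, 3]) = [-10, -9, -9, -8, -8, 3, 6]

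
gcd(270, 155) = 5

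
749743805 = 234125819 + 515617986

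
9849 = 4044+5805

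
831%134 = 27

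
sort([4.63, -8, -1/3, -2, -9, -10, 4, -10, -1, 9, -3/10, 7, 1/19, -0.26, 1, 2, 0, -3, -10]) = [-10, -10, -10, -9, -8, -3, -2, -1, -1/3, -3/10, -0.26, 0, 1/19, 1, 2, 4, 4.63, 7, 9]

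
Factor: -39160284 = -1*2^2*3^1*661^1*4937^1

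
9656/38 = 254+2/19 ≈ 254.11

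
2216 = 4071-1855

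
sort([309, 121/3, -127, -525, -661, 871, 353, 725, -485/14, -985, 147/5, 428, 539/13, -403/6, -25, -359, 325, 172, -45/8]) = [-985, -661, -525, -359, -127, -403/6, -485/14, -25, -45/8, 147/5, 121/3, 539/13, 172, 309, 325, 353, 428, 725, 871]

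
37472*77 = 2885344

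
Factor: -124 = -1*2^2*31^1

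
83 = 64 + 19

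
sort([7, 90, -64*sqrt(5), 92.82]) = [-64*sqrt(5), 7, 90, 92.82]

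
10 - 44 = -34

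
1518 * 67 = 101706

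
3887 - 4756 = -869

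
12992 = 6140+6852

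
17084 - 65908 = -48824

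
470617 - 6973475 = -6502858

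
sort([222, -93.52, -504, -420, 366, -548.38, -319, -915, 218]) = [-915, -548.38, -504, -420, -319, -93.52, 218, 222, 366]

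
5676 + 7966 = 13642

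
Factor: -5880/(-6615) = 2^3 * 3^(-2) = 8/9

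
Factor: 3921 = 3^1*1307^1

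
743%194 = 161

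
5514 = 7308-1794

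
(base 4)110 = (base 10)20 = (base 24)k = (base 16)14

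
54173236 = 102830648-48657412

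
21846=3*7282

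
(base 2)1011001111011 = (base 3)21220011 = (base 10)5755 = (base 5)141010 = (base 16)167b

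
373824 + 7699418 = 8073242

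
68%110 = 68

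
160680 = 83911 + 76769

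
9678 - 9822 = -144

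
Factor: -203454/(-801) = 2^1*127^1 = 254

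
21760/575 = 37 + 97/115 ≈ 37.84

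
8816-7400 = 1416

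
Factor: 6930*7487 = 2^1*3^2*5^1*7^1*11^1*7487^1 = 51884910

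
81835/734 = 111 + 361/734 ≈ 111.49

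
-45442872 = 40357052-85799924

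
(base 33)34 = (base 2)1100111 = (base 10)103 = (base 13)7c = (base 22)4f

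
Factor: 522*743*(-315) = -1*2^1*3^4*5^1*7^1*29^1*743^1 = -122171490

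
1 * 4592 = 4592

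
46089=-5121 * (-9)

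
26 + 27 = 53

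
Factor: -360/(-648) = 3^(-2)*5^1 = 5/9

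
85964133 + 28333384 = 114297517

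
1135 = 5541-4406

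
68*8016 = 545088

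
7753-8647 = -894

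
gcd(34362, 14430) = 6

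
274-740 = -466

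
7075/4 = 1768 + 3/4 = 1768.75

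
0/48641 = 0 = 0.00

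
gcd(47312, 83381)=1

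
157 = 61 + 96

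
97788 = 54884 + 42904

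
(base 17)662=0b11100101110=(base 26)2ii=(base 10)1838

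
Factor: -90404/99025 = -1 * 2^2 * 5^(-2) * 17^(-1) * 97^1 = -388/425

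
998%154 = 74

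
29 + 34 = 63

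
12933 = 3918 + 9015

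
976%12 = 4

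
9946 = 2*4973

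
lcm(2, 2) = 2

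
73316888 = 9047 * 8104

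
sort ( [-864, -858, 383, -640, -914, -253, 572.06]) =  [-914, -864, -858, -640, -253, 383, 572.06]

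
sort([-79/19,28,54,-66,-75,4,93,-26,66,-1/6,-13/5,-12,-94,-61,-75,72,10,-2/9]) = [-94,-75,-75,-66,-61,-26,-12,-79/19,-13/5,-2/9,-1/6,4,10,28,54,66,72,93]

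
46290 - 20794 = 25496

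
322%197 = 125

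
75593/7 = 10799 = 10799.00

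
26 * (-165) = -4290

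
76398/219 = 348 + 62/73 ≈ 348.85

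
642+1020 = 1662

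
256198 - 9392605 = -9136407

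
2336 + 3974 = 6310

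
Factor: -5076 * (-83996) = 2^4 * 3^3 * 11^1 * 23^1 * 47^1 * 83^1 = 426363696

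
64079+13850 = 77929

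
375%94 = 93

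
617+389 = 1006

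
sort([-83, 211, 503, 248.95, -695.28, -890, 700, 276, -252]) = [-890, -695.28, -252, -83, 211, 248.95, 276, 503, 700]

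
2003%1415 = 588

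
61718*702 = 43326036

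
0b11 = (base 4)3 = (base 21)3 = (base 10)3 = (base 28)3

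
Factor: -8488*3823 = -1*2^3*1061^1*3823^1 = -32449624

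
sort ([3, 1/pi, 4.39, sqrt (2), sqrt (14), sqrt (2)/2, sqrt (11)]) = [1/pi, sqrt (2)/2, sqrt (2), 3, sqrt (11), sqrt (14), 4.39]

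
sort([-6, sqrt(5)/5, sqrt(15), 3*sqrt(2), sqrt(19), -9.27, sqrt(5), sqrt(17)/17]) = [-9.27, -6, sqrt(17)/17, sqrt(5)/5, sqrt(5), sqrt(15), 3*sqrt(2), sqrt(19)]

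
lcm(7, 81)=567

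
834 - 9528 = -8694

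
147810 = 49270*3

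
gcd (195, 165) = 15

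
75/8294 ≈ 0.00904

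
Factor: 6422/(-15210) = -1 * 3^(-2) * 5^(-1) * 19^1 = -19/45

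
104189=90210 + 13979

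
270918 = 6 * 45153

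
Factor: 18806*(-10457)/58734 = -1*3^ (-2)*13^ (-1)*251^ (-1)*9403^1*10457^1 = -98327171/29367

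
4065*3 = 12195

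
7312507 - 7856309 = -543802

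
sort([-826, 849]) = [-826, 849]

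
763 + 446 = 1209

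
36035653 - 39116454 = -3080801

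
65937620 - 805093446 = -739155826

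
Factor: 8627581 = 8627581^1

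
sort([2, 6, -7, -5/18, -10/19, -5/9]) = [-7, -5/9, -10/19, -5/18, 2, 6]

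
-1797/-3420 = 599/1140 ≈ 0.525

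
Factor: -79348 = -1 * 2^2 * 83^1 * 239^1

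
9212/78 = 4606/39≈118.10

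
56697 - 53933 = 2764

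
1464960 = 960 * 1526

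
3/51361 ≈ 0.0000584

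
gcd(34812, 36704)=4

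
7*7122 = 49854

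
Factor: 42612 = 2^2*3^1*53^1*67^1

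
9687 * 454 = 4397898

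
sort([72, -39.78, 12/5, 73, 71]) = [-39.78, 12/5, 71, 72, 73]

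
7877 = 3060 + 4817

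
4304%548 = 468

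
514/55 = 9 + 19/55 ≈ 9.35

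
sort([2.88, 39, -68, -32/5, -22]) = [-68, -22, -32/5, 2.88, 39]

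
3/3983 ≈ 0.000753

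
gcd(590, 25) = 5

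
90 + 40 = 130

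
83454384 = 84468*988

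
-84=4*(-21)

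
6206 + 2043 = 8249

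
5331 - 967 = 4364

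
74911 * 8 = 599288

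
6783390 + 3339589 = 10122979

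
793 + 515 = 1308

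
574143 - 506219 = 67924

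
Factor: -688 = -1 * 2^4 * 43^1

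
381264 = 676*564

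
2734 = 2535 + 199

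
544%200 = 144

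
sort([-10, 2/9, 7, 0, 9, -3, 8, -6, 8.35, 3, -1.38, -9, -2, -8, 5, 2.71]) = [-10, -9, -8, -6, -3, -2, -1.38, 0, 2/9, 2.71, 3, 5, 7, 8, 8.35, 9]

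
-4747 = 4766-9513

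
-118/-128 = 59/64 ≈ 0.922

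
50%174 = 50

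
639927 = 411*1557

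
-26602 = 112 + -26714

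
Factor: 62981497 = 59^1*193^1*5531^1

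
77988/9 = 8665+1/3 ≈ 8665.33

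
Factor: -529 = -1 * 23^2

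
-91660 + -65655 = -157315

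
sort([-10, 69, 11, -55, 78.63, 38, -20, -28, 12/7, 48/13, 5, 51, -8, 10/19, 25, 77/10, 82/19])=[-55, -28, -20, -10, -8, 10/19, 12/7, 48/13, 82/19, 5, 77/10, 11, 25, 38, 51, 69, 78.63]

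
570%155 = 105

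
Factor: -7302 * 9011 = -1 * 2^1 * 3^1 * 1217^1 * 9011^1 = -65798322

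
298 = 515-217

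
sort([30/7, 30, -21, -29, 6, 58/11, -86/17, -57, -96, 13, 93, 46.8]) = [-96, -57, -29, -21, -86/17, 30/7, 58/11, 6, 13, 30, 46.8, 93]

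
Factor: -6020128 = -1*2^5*179^1*1051^1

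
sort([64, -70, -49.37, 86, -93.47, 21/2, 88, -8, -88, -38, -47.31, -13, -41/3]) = [-93.47, -88, -70, -49.37, -47.31, -38, -41/3, -13, -8, 21/2, 64, 86, 88]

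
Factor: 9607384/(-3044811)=-1 * 2^3 * 3^(-1) * 7^(-3) * 11^(-1) * 73^1 * 269^(-1) * 16451^1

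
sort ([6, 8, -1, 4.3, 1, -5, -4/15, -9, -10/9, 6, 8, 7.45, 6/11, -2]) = [-9, -5, -2, -10/9, -1, -4/15, 6/11, 1, 4.3, 6, 6, 7.45, 8, 8]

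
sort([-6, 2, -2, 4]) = [-6, -2, 2, 4]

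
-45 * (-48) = 2160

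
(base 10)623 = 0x26f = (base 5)4443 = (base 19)1df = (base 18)1gb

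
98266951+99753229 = 198020180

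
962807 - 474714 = 488093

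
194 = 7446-7252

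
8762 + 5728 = 14490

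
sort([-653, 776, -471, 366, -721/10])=[-653, -471, -721/10, 366, 776]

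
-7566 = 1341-8907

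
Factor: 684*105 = 2^2*3^3*5^1*7^1*19^1 = 71820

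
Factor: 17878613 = 23^2 * 33797^1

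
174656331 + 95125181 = 269781512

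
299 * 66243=19806657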